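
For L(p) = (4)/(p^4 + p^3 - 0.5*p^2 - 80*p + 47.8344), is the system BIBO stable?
Denominator: p^4 + p^3 - 0.5*p^2 - 80*p + 47.8344 = (p - 0.6)(p - 3.8)(p^2 + 5.4*p + 20.98). Poles: -2.7 + 3.7j, -2.7 - 3.7j, 0.6, 3.8. All Re(p)<0: No (unstable)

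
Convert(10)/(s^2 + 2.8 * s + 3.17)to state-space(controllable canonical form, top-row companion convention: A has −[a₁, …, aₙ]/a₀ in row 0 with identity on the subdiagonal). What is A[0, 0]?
Reachable canonical form for den = s^2 + 2.8*s + 3.17: top row of A = -[a₁,a₂,...,aₙ]/a₀, ones on the subdiagonal, zeros elsewhere.
A = [[-2.8, -3.17], [1, 0]].
A[0,0] = -2.8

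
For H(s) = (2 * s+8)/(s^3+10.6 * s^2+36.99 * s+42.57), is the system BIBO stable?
Denominator: s^3 + 10.6*s^2 + 36.99*s + 42.57 = (s + 3)(s + 4.3)(s + 3.3). Poles: -3, -3.3, -4.3. All Re(p)<0: Yes (stable)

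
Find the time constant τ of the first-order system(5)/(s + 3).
First-order system: τ = -1/pole. Pole = -3. τ = -1/(-3) = 0.3333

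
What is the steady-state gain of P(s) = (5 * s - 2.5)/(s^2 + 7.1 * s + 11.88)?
DC gain = P(0) = num(0)/den(0) = -2.5/11.88 = -0.2104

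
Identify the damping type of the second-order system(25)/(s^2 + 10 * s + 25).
Standard form: ωn²/(s²+2ζωn·s+ωn²) gives ωn=5, ζ=1.
Critically damped (ζ = 1)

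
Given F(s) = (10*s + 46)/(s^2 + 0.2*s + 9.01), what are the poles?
Set denominator = 0: s^2 + 0.2*s + 9.01 = 0 → Poles: -0.1 + 3j, -0.1 - 3j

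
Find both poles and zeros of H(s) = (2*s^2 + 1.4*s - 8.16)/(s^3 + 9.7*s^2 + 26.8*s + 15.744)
Set denominator = 0: s^3 + 9.7*s^2 + 26.8*s + 15.744 = (s + 4.8)(s + 0.8)(s + 4.1) = 0 → Poles: -0.8, -4.1, -4.8
Set numerator = 0: 2*s^2 + 1.4*s - 8.16 = 2*(s + 2.4)(s - 1.7) = 0 → Zeros: -2.4, 1.7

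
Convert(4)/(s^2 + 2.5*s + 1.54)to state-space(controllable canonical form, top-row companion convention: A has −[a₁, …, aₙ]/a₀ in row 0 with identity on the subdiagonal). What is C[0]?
Reachable canonical form: C = numerator coefficients (right-aligned, zero-padded to length n).
num = 4, C = [[0, 4]].
C[0] = 0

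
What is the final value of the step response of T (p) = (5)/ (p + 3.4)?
FVT: lim_{t→∞} y(t) = lim_{p→0} p*Y(p) where Y(p) = T(p)/p.
= lim_{p→0} T(p) = T(0) = num(0)/den(0) = 5/3.4 = 1.471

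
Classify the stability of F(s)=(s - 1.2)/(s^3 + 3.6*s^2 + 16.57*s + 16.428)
Denominator: s^3 + 3.6*s^2 + 16.57*s + 16.428 = (s + 1.2)(s^2 + 2.4*s + 13.69). Poles: -1.2, -1.2 + 3.5j, -1.2 - 3.5j. Stable (all poles in LHP)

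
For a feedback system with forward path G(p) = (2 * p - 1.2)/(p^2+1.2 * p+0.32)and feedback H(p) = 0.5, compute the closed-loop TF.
Closed-loop T = G/(1+GH).
Numerator: G_num * H_den = 2*p - 1.2.
Denominator: G_den * H_den + G_num * H_num = (p^2 + 1.2*p + 0.32) + (p - 0.6) = p^2 + 2.2*p - 0.28.
T(p) = (2*p - 1.2)/(p^2 + 2.2*p - 0.28)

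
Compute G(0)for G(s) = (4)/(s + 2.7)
DC gain = G(0) = num(0)/den(0) = 4/2.7 = 1.481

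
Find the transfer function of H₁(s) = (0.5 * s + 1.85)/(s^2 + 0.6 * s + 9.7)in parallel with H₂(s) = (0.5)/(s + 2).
Parallel: H = H₁ + H₂ = (n₁·d₂ + n₂·d₁)/(d₁·d₂).
n₁·d₂ = 0.5*s^2 + 2.85*s + 3.7. n₂·d₁ = 0.5*s^2 + 0.3*s + 4.85. Sum = s^2 + 3.15*s + 8.55. d₁·d₂ = s^3 + 2.6*s^2 + 10.9*s + 19.4.
H(s) = (s^2 + 3.15*s + 8.55)/(s^3 + 2.6*s^2 + 10.9*s + 19.4)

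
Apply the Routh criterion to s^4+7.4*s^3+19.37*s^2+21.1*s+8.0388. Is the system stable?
Routh array:
s^4: [1, 19.37, 8.0388]; s^3: [7.4, 21.1]; s^2: [16.5186, 8.0388]; s^1: [17.4988]; s^0: [8.0388]
First column: [1, 7.4, 16.5186, 17.4988, 8.0388]. Sign changes = 0.
Yes, stable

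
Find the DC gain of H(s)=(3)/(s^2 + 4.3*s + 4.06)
DC gain = H(0) = num(0)/den(0) = 3/4.06 = 0.7389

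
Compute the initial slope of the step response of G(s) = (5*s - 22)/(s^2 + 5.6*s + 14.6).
IVT: y'(0⁺) = lim_{s→∞} s²·Y(s) = lim_{s→∞} s·G(s).
deg(num) = 1, deg(den) = 2, relative degree = 1, so s·G(s) → (leading num)/(leading den) = 5/1 = 5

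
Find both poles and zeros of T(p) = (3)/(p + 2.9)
Set denominator = 0: p + 2.9 = 0 → Poles: -2.9
Numerator is a nonzero constant (3) → Zeros: none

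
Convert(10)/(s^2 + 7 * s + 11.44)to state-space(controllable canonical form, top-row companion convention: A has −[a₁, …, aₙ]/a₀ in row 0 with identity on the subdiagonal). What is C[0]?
Reachable canonical form: C = numerator coefficients (right-aligned, zero-padded to length n).
num = 10, C = [[0, 10]].
C[0] = 0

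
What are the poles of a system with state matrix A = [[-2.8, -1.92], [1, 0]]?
Eigenvalues solve det(λI - A) = 0.
Characteristic polynomial: λ^2 + 2.8*λ + 1.92 = 0.
Factor: (λ + 1.6)(λ + 1.2) = 0.
Roots: -1.2, -1.6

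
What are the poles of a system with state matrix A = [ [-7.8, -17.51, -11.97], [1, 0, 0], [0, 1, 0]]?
Eigenvalues solve det(λI - A) = 0.
Characteristic polynomial: λ^3 + 7.8*λ^2 + 17.51*λ + 11.97 = 0.
Factor: (λ + 1.4)(λ + 4.5)(λ + 1.9) = 0.
Roots: -1.4, -1.9, -4.5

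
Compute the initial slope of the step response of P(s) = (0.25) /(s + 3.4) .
IVT: y'(0⁺) = lim_{s→∞} s²·Y(s) = lim_{s→∞} s·P(s).
deg(num) = 0, deg(den) = 1, relative degree = 1, so s·P(s) → (leading num)/(leading den) = 0.25/1 = 0.25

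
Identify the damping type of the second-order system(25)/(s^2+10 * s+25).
Standard form: ωn²/(s²+2ζωn·s+ωn²) gives ωn=5, ζ=1.
Critically damped (ζ = 1)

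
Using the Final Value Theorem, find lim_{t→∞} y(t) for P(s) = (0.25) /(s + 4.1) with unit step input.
FVT: lim_{t→∞} y(t) = lim_{s→0} s*Y(s) where Y(s) = P(s)/s.
= lim_{s→0} P(s) = P(0) = num(0)/den(0) = 0.25/4.1 = 0.06098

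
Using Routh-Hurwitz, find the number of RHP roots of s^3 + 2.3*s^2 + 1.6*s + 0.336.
Routh array:
s^3: [1, 1.6]; s^2: [2.3, 0.336]; s^1: [1.45391]; s^0: [0.336]
First column: [1, 2.3, 1.45391, 0.336]. Sign changes = RHP roots = 0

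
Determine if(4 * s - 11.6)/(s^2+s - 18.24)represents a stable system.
Denominator: s^2 + s - 18.24 = (s - 3.8)(s + 4.8). Poles: -4.8, 3.8. All Re(p)<0: No (unstable)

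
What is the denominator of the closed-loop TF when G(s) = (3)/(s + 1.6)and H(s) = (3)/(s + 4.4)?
Characteristic poly = G_den * H_den + G_num * H_num = (s^2 + 6*s + 7.04) + (9) = s^2 + 6*s + 16.04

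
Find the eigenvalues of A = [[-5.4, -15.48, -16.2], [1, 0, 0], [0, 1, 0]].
Eigenvalues solve det(λI - A) = 0.
Characteristic polynomial: λ^3 + 5.4*λ^2 + 15.48*λ + 16.2 = 0.
Factor: (λ + 1.8)(λ^2 + 3.6*λ + 9) = 0.
Roots: -1.8, -1.8 + 2.4j, -1.8 - 2.4j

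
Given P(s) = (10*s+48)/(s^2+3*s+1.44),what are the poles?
Set denominator = 0: s^2 + 3*s + 1.44 = (s + 2.4)(s + 0.6) = 0 → Poles: -0.6, -2.4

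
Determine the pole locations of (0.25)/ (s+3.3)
Set denominator = 0: s + 3.3 = 0 → Poles: -3.3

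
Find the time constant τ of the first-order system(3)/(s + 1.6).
First-order system: τ = -1/pole. Pole = -1.6. τ = -1/(-1.6) = 0.625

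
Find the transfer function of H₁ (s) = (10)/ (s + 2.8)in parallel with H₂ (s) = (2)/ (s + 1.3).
Parallel: H = H₁ + H₂ = (n₁·d₂ + n₂·d₁)/(d₁·d₂).
n₁·d₂ = 10*s + 13. n₂·d₁ = 2*s + 5.6. Sum = 12*s + 18.6. d₁·d₂ = s^2 + 4.1*s + 3.64.
H(s) = (12*s + 18.6)/(s^2 + 4.1*s + 3.64)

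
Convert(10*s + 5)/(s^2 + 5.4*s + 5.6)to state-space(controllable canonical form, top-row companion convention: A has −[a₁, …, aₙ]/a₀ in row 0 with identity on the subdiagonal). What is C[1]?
Reachable canonical form: C = numerator coefficients (right-aligned, zero-padded to length n).
num = 10*s + 5, C = [[10, 5]].
C[1] = 5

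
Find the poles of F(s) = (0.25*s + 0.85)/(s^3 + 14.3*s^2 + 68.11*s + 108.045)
Set denominator = 0: s^3 + 14.3*s^2 + 68.11*s + 108.045 = (s + 4.9)(s + 4.5)(s + 4.9) = 0 → Poles: -4.5, -4.9, -4.9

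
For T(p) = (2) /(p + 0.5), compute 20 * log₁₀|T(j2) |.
Substitute p = j*2: T(j2) = 0.235294 - 0.941176j.
|T(j2)| = sqrt(Re² + Im²) = 0.9701.
20*log₁₀(0.9701) = -0.26 dB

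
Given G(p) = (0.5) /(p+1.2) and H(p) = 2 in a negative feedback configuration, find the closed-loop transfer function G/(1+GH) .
Closed-loop T = G/(1+GH).
Numerator: G_num * H_den = 0.5.
Denominator: G_den * H_den + G_num * H_num = (p + 1.2) + (1) = p + 2.2.
T(p) = (0.5)/(p + 2.2)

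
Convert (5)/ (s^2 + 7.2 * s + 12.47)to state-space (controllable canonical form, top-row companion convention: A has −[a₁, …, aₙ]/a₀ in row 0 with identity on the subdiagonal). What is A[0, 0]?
Reachable canonical form for den = s^2 + 7.2*s + 12.47: top row of A = -[a₁,a₂,...,aₙ]/a₀, ones on the subdiagonal, zeros elsewhere.
A = [[-7.2, -12.47], [1, 0]].
A[0,0] = -7.2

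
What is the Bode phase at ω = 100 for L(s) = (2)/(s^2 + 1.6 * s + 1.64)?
Substitute s = j*100: L(j100) = -0.000199982 - 3.20023e-06j.
∠L(j100) = atan2(Im, Re) = atan2(-3.20023e-06, -0.000199982) = -179.08°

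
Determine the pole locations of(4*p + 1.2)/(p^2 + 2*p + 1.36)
Set denominator = 0: p^2 + 2*p + 1.36 = 0 → Poles: -1 + 0.6j, -1 - 0.6j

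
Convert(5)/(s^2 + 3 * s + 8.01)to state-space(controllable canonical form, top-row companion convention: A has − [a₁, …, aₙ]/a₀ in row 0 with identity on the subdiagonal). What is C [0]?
Reachable canonical form: C = numerator coefficients (right-aligned, zero-padded to length n).
num = 5, C = [[0, 5]].
C[0] = 0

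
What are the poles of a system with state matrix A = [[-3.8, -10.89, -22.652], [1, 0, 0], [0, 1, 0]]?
Eigenvalues solve det(λI - A) = 0.
Characteristic polynomial: λ^3 + 3.8*λ^2 + 10.89*λ + 22.652 = 0.
Factor: (λ + 2.8)(λ^2 + λ + 8.09) = 0.
Roots: -0.5 + 2.8j, -0.5 - 2.8j, -2.8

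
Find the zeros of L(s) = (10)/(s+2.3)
Numerator is a nonzero constant (10) → Zeros: none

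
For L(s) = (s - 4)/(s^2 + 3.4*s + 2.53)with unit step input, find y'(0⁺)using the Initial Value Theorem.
IVT: y'(0⁺) = lim_{s→∞} s²·Y(s) = lim_{s→∞} s·L(s).
deg(num) = 1, deg(den) = 2, relative degree = 1, so s·L(s) → (leading num)/(leading den) = 1/1 = 1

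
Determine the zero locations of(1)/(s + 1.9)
Numerator is a nonzero constant (1) → Zeros: none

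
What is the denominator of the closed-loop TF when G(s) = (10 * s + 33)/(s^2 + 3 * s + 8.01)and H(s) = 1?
Characteristic poly = G_den * H_den + G_num * H_num = (s^2 + 3*s + 8.01) + (10*s + 33) = s^2 + 13*s + 41.01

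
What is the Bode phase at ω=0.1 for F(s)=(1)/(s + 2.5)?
Substitute s = j*0.1: F(j0.1) = 0.399361 - 0.0159744j.
∠F(j0.1) = atan2(Im, Re) = atan2(-0.0159744, 0.399361) = -2.29°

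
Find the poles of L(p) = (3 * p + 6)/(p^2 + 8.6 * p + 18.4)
Set denominator = 0: p^2 + 8.6*p + 18.4 = (p + 4)(p + 4.6) = 0 → Poles: -4, -4.6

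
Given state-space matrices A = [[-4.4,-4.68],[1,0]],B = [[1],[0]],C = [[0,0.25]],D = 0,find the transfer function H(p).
H(p) = C(pI - A)⁻¹B + D.
Characteristic polynomial det(pI - A) = p^2 + 4.4*p + 4.68.
Numerator from C·adj(pI-A)·B + D·det(pI-A) = 0.25.
H(p) = (0.25)/(p^2 + 4.4*p + 4.68)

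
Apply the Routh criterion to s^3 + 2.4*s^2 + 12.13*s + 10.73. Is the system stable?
Routh array:
s^3: [1, 12.13]; s^2: [2.4, 10.73]; s^1: [7.65917]; s^0: [10.73]
First column: [1, 2.4, 7.65917, 10.73]. Sign changes = 0.
Yes, stable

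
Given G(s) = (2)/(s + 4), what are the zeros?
Numerator is a nonzero constant (2) → Zeros: none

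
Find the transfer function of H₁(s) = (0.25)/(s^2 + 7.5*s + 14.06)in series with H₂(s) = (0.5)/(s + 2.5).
Series: H = H₁ · H₂ = (n₁·n₂)/(d₁·d₂).
Num: n₁·n₂ = 0.125. Den: d₁·d₂ = s^3 + 10*s^2 + 32.81*s + 35.15.
H(s) = (0.125)/(s^3 + 10*s^2 + 32.81*s + 35.15)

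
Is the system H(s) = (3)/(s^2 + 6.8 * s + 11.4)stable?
Denominator: s^2 + 6.8*s + 11.4 = (s + 3)(s + 3.8). Poles: -3, -3.8. All Re(p)<0: Yes (stable)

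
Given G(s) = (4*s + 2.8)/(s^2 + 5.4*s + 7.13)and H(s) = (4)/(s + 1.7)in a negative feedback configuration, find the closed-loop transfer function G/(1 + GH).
Closed-loop T = G/(1+GH).
Numerator: G_num * H_den = 4*s^2 + 9.6*s + 4.76.
Denominator: G_den * H_den + G_num * H_num = (s^3 + 7.1*s^2 + 16.31*s + 12.121) + (16*s + 11.2) = s^3 + 7.1*s^2 + 32.31*s + 23.321.
T(s) = (4*s^2 + 9.6*s + 4.76)/(s^3 + 7.1*s^2 + 32.31*s + 23.321)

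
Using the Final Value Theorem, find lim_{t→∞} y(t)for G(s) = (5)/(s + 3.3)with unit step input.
FVT: lim_{t→∞} y(t) = lim_{s→0} s*Y(s) where Y(s) = G(s)/s.
= lim_{s→0} G(s) = G(0) = num(0)/den(0) = 5/3.3 = 1.515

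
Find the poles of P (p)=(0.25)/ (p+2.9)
Set denominator = 0: p + 2.9 = 0 → Poles: -2.9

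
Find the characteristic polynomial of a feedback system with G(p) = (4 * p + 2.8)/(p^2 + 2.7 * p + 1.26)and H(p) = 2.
Characteristic poly = G_den * H_den + G_num * H_num = (p^2 + 2.7*p + 1.26) + (8*p + 5.6) = p^2 + 10.7*p + 6.86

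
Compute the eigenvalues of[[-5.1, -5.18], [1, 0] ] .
Eigenvalues solve det(λI - A) = 0.
Characteristic polynomial: λ^2 + 5.1*λ + 5.18 = 0.
Factor: (λ + 1.4)(λ + 3.7) = 0.
Roots: -1.4, -3.7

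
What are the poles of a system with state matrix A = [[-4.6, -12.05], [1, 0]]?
Eigenvalues solve det(λI - A) = 0.
Characteristic polynomial: λ^2 + 4.6*λ + 12.05 = 0.
Roots: -2.3 + 2.6j, -2.3 - 2.6j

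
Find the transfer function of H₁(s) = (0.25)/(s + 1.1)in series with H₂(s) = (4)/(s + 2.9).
Series: H = H₁ · H₂ = (n₁·n₂)/(d₁·d₂).
Num: n₁·n₂ = 1. Den: d₁·d₂ = s^2 + 4*s + 3.19.
H(s) = (1)/(s^2 + 4*s + 3.19)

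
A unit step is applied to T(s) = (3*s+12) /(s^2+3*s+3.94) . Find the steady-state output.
FVT: lim_{t→∞} y(t) = lim_{s→0} s*Y(s) where Y(s) = T(s)/s.
= lim_{s→0} T(s) = T(0) = num(0)/den(0) = 12/3.94 = 3.046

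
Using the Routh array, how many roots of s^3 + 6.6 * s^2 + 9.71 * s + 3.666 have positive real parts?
Routh array:
s^3: [1, 9.71]; s^2: [6.6, 3.666]; s^1: [9.15455]; s^0: [3.666]
First column: [1, 6.6, 9.15455, 3.666]. Sign changes = RHP roots = 0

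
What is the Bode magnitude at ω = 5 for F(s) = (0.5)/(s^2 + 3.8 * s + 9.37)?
Substitute s = j*5: F(j5) = -0.012911 - 0.0156948j.
|F(j5)| = sqrt(Re² + Im²) = 0.02032.
20*log₁₀(0.02032) = -33.84 dB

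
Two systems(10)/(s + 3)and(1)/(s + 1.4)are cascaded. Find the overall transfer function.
Series: H = H₁ · H₂ = (n₁·n₂)/(d₁·d₂).
Num: n₁·n₂ = 10. Den: d₁·d₂ = s^2 + 4.4*s + 4.2.
H(s) = (10)/(s^2 + 4.4*s + 4.2)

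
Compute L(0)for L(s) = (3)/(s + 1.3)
DC gain = L(0) = num(0)/den(0) = 3/1.3 = 2.308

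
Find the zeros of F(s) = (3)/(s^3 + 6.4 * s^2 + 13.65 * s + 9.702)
Numerator is a nonzero constant (3) → Zeros: none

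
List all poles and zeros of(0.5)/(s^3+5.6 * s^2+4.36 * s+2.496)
Set denominator = 0: s^3 + 5.6*s^2 + 4.36*s + 2.496 = (s + 4.8)(s^2 + 0.8*s + 0.52) = 0 → Poles: -0.4 + 0.6j, -0.4 - 0.6j, -4.8
Numerator is a nonzero constant (0.5) → Zeros: none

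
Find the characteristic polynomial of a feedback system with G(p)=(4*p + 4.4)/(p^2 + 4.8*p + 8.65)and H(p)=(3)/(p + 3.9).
Characteristic poly = G_den * H_den + G_num * H_num = (p^3 + 8.7*p^2 + 27.37*p + 33.735) + (12*p + 13.2) = p^3 + 8.7*p^2 + 39.37*p + 46.935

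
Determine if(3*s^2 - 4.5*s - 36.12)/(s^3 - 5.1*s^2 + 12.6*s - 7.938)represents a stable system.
Denominator: s^3 - 5.1*s^2 + 12.6*s - 7.938 = (s - 0.9)(s^2 - 4.2*s + 8.82). Poles: 0.9, 2.1 + 2.1j, 2.1 - 2.1j. All Re(p)<0: No (unstable)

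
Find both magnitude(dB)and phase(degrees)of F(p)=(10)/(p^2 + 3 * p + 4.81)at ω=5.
Substitute p = j*5: F(j5) = -0.319141 - 0.237103j.
|F| = 20*log₁₀(sqrt(Re²+Im²)) = -8.01 dB.
∠F = atan2(Im, Re) = -143.39°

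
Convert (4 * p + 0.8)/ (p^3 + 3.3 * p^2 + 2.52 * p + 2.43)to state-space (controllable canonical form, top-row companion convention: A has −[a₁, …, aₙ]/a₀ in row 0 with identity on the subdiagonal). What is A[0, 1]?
Reachable canonical form for den = p^3 + 3.3*p^2 + 2.52*p + 2.43: top row of A = -[a₁,a₂,...,aₙ]/a₀, ones on the subdiagonal, zeros elsewhere.
A = [[-3.3, -2.52, -2.43], [1, 0, 0], [0, 1, 0]].
A[0,1] = -2.52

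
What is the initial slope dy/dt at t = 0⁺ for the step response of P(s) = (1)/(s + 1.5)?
IVT: y'(0⁺) = lim_{s→∞} s²·Y(s) = lim_{s→∞} s·P(s).
deg(num) = 0, deg(den) = 1, relative degree = 1, so s·P(s) → (leading num)/(leading den) = 1/1 = 1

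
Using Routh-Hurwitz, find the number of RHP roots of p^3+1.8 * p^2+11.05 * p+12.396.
Routh array:
p^3: [1, 11.05]; p^2: [1.8, 12.396]; p^1: [4.16333]; p^0: [12.396]
First column: [1, 1.8, 4.16333, 12.396]. Sign changes = RHP roots = 0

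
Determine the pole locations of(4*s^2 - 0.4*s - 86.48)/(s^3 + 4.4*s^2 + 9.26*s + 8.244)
Set denominator = 0: s^3 + 4.4*s^2 + 9.26*s + 8.244 = (s + 1.8)(s^2 + 2.6*s + 4.58) = 0 → Poles: -1.3 + 1.7j, -1.3 - 1.7j, -1.8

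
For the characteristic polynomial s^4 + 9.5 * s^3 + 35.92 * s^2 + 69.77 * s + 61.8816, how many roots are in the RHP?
s^4 + 9.5*s^3 + 35.92*s^2 + 69.77*s + 61.8816 = (s + 3.3)(s + 3.2)(s^2 + 3*s + 5.86). Poles: -1.5 + 1.9j, -1.5 - 1.9j, -3.2, -3.3. RHP poles (Re>0): 0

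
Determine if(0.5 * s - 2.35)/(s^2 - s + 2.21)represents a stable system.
Denominator: s^2 - s + 2.21. Poles: 0.5 + 1.4j, 0.5 - 1.4j. All Re(p)<0: No (unstable)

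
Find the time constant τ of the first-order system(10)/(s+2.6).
First-order system: τ = -1/pole. Pole = -2.6. τ = -1/(-2.6) = 0.3846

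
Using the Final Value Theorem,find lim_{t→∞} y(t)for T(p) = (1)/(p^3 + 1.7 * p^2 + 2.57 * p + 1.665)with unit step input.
FVT: lim_{t→∞} y(t) = lim_{p→0} p*Y(p) where Y(p) = T(p)/p.
= lim_{p→0} T(p) = T(0) = num(0)/den(0) = 1/1.665 = 0.6006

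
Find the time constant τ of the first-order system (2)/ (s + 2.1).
First-order system: τ = -1/pole. Pole = -2.1. τ = -1/(-2.1) = 0.4762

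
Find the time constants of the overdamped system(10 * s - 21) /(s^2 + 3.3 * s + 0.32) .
Overdamped: real poles at -0.1, -3.2. τ = -1/pole → τ₁ = 10, τ₂ = 0.3125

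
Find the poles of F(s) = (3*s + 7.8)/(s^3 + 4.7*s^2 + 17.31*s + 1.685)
Set denominator = 0: s^3 + 4.7*s^2 + 17.31*s + 1.685 = (s + 0.1)(s^2 + 4.6*s + 16.85) = 0 → Poles: -0.1, -2.3 + 3.4j, -2.3 - 3.4j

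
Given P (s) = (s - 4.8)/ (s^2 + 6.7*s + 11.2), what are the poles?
Set denominator = 0: s^2 + 6.7*s + 11.2 = (s + 3.2)(s + 3.5) = 0 → Poles: -3.2, -3.5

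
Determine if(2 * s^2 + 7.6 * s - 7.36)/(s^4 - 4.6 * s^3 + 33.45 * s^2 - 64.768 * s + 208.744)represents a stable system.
Denominator: s^4 - 4.6*s^3 + 33.45*s^2 - 64.768*s + 208.744 = (s^2 - 1.4*s + 13.45)(s^2 - 3.2*s + 15.52). Poles: 0.7 + 3.6j, 0.7 - 3.6j, 1.6 + 3.6j, 1.6 - 3.6j. All Re(p)<0: No (unstable)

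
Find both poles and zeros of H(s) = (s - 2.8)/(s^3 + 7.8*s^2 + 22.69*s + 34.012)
Set denominator = 0: s^3 + 7.8*s^2 + 22.69*s + 34.012 = (s + 4.4)(s^2 + 3.4*s + 7.73) = 0 → Poles: -1.7 + 2.2j, -1.7 - 2.2j, -4.4
Set numerator = 0: s - 2.8 = 0 → Zeros: 2.8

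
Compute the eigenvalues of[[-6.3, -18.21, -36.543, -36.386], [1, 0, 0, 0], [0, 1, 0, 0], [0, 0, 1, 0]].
Eigenvalues solve det(λI - A) = 0.
Characteristic polynomial: λ^4 + 6.3*λ^3 + 18.21*λ^2 + 36.543*λ + 36.386 = 0.
Factor: (λ + 2.3)(λ + 2.8)(λ^2 + 1.2*λ + 5.65) = 0.
Roots: -0.6 + 2.3j, -0.6 - 2.3j, -2.3, -2.8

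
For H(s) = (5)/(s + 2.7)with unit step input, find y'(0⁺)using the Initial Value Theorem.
IVT: y'(0⁺) = lim_{s→∞} s²·Y(s) = lim_{s→∞} s·H(s).
deg(num) = 0, deg(den) = 1, relative degree = 1, so s·H(s) → (leading num)/(leading den) = 5/1 = 5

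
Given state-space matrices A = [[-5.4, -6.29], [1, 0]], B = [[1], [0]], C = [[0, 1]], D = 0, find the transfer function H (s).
H(s) = C(sI - A)⁻¹B + D.
Characteristic polynomial det(sI - A) = s^2 + 5.4*s + 6.29.
Numerator from C·adj(sI-A)·B + D·det(sI-A) = 1.
H(s) = (1)/(s^2 + 5.4*s + 6.29)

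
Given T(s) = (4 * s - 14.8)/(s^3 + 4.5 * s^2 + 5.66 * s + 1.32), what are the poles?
Set denominator = 0: s^3 + 4.5*s^2 + 5.66*s + 1.32 = (s + 0.3)(s + 2.2)(s + 2) = 0 → Poles: -0.3, -2, -2.2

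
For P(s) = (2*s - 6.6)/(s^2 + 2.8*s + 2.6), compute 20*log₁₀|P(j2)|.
Substitute s = j*2: P(j2) = 0.94958 + 0.941176j.
|P(j2)| = sqrt(Re² + Im²) = 1.337.
20*log₁₀(1.337) = 2.52 dB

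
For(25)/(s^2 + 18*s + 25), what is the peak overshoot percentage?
Standard form: ωn²/(s²+2ζωn·s+ωn²) → ωn = 5, ζ = 1.8.
ζ ≥ 1, so the response is non-oscillatory: peak overshoot = 0%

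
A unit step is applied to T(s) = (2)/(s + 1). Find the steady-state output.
FVT: lim_{t→∞} y(t) = lim_{s→0} s*Y(s) where Y(s) = T(s)/s.
= lim_{s→0} T(s) = T(0) = num(0)/den(0) = 2/1 = 2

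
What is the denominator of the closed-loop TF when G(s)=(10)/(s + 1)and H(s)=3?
Characteristic poly = G_den * H_den + G_num * H_num = (s + 1) + (30) = s + 31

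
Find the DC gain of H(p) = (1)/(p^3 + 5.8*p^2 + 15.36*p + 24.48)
DC gain = H(0) = num(0)/den(0) = 1/24.48 = 0.04085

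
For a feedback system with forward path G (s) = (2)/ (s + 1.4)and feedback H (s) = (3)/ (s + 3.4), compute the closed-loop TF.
Closed-loop T = G/(1+GH).
Numerator: G_num * H_den = 2*s + 6.8.
Denominator: G_den * H_den + G_num * H_num = (s^2 + 4.8*s + 4.76) + (6) = s^2 + 4.8*s + 10.76.
T(s) = (2*s + 6.8)/(s^2 + 4.8*s + 10.76)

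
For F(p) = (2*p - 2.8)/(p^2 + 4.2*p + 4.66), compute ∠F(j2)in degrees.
Substitute p = j*2: F(j2) = 0.447239 + 0.368474j.
∠F(j2) = atan2(Im, Re) = atan2(0.368474, 0.447239) = 39.48°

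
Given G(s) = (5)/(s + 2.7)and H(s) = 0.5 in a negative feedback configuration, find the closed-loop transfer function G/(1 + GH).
Closed-loop T = G/(1+GH).
Numerator: G_num * H_den = 5.
Denominator: G_den * H_den + G_num * H_num = (s + 2.7) + (2.5) = s + 5.2.
T(s) = (5)/(s + 5.2)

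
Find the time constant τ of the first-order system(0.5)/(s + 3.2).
First-order system: τ = -1/pole. Pole = -3.2. τ = -1/(-3.2) = 0.3125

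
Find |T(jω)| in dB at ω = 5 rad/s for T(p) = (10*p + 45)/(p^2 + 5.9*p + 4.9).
Substitute p = j*5: T(j5) = 0.447711 - 1.83047j.
|T(j5)| = sqrt(Re² + Im²) = 1.884.
20*log₁₀(1.884) = 5.50 dB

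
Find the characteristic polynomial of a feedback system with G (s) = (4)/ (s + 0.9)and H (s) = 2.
Characteristic poly = G_den * H_den + G_num * H_num = (s + 0.9) + (8) = s + 8.9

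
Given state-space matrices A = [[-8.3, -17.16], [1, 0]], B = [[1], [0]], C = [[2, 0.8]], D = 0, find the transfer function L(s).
L(s) = C(sI - A)⁻¹B + D.
Characteristic polynomial det(sI - A) = s^2 + 8.3*s + 17.16.
Numerator from C·adj(sI-A)·B + D·det(sI-A) = 2*s + 0.8.
L(s) = (2*s + 0.8)/(s^2 + 8.3*s + 17.16)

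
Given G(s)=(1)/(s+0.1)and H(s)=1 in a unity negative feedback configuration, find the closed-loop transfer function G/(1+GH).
Closed-loop T = G/(1+GH).
Numerator: G_num * H_den = 1.
Denominator: G_den * H_den + G_num * H_num = (s + 0.1) + (1) = s + 1.1.
T(s) = (1)/(s + 1.1)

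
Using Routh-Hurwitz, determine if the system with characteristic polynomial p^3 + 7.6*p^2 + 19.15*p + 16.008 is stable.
Routh array:
p^3: [1, 19.15]; p^2: [7.6, 16.008]; p^1: [17.0437]; p^0: [16.008]
First column: [1, 7.6, 17.0437, 16.008]. Sign changes = 0.
Yes, stable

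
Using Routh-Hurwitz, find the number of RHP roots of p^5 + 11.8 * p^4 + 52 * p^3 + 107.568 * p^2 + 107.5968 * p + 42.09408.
Routh array:
p^5: [1, 52, 107.5968]; p^4: [11.8, 107.568, 42.09408]; p^3: [42.8841, 104.03]; p^2: [78.9432, 42.09408]; p^1: [81.1629]; p^0: [42.09408]
First column: [1, 11.8, 42.8841, 78.9432, 81.1629, 42.09408]. Sign changes = RHP roots = 0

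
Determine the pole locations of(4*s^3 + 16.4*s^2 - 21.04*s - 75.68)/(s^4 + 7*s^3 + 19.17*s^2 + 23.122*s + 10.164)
Set denominator = 0: s^4 + 7*s^3 + 19.17*s^2 + 23.122*s + 10.164 = (s + 1.4)(s + 1.2)(s^2 + 4.4*s + 6.05) = 0 → Poles: -1.2, -1.4, -2.2 + 1.1j, -2.2 - 1.1j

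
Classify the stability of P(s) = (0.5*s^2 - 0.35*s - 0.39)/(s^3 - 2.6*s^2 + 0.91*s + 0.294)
Denominator: s^3 - 2.6*s^2 + 0.91*s + 0.294 = (s - 2.1)(s + 0.2)(s - 0.7). Poles: -0.2, 0.7, 2.1. Unstable (2 pole(s) in RHP)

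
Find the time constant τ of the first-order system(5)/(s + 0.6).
First-order system: τ = -1/pole. Pole = -0.6. τ = -1/(-0.6) = 1.667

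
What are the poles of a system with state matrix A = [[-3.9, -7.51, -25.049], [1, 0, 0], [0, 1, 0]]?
Eigenvalues solve det(λI - A) = 0.
Characteristic polynomial: λ^3 + 3.9*λ^2 + 7.51*λ + 25.049 = 0.
Factor: (λ + 3.7)(λ^2 + 0.2*λ + 6.77) = 0.
Roots: -0.1 + 2.6j, -0.1 - 2.6j, -3.7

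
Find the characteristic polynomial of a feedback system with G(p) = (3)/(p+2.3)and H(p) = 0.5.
Characteristic poly = G_den * H_den + G_num * H_num = (p + 2.3) + (1.5) = p + 3.8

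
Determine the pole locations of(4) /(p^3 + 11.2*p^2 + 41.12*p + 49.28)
Set denominator = 0: p^3 + 11.2*p^2 + 41.12*p + 49.28 = (p + 4.4)(p + 2.8)(p + 4) = 0 → Poles: -2.8, -4, -4.4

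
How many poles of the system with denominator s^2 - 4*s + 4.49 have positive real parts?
Poles: 2 + 0.7j, 2 - 0.7j. RHP poles (Re>0): 2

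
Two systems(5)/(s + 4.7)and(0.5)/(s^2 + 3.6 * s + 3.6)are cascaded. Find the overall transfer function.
Series: H = H₁ · H₂ = (n₁·n₂)/(d₁·d₂).
Num: n₁·n₂ = 2.5. Den: d₁·d₂ = s^3 + 8.3*s^2 + 20.52*s + 16.92.
H(s) = (2.5)/(s^3 + 8.3*s^2 + 20.52*s + 16.92)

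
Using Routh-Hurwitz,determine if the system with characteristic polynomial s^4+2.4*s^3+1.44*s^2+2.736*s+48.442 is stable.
Routh array:
s^4: [1, 1.44, 48.442]; s^3: [2.4, 2.736]; s^2: [0.3, 48.442]; s^1: [-384.8]; s^0: [48.442]
First column: [1, 2.4, 0.3, -384.8, 48.442]. Sign changes = 2.
No, unstable (2 RHP root(s))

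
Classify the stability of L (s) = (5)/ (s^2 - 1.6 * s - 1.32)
Denominator: s^2 - 1.6*s - 1.32 = (s - 2.2)(s + 0.6). Poles: -0.6, 2.2. Unstable (1 pole(s) in RHP)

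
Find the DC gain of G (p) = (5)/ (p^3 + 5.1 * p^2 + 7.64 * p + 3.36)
DC gain = G(0) = num(0)/den(0) = 5/3.36 = 1.488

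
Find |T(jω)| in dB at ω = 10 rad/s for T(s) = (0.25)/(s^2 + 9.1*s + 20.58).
Substitute s = j*10: T(j10) = -0.001361 - 0.00155944j.
|T(j10)| = sqrt(Re² + Im²) = 0.00207.
20*log₁₀(0.00207) = -53.68 dB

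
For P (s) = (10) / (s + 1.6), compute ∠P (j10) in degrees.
Substitute s = j*10: P(j10) = 0.156006 - 0.975039j.
∠P(j10) = atan2(Im, Re) = atan2(-0.975039, 0.156006) = -80.91°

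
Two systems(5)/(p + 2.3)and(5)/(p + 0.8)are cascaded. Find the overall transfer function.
Series: H = H₁ · H₂ = (n₁·n₂)/(d₁·d₂).
Num: n₁·n₂ = 25. Den: d₁·d₂ = p^2 + 3.1*p + 1.84.
H(p) = (25)/(p^2 + 3.1*p + 1.84)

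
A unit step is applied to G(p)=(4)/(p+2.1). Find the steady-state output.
FVT: lim_{t→∞} y(t) = lim_{p→0} p*Y(p) where Y(p) = G(p)/p.
= lim_{p→0} G(p) = G(0) = num(0)/den(0) = 4/2.1 = 1.905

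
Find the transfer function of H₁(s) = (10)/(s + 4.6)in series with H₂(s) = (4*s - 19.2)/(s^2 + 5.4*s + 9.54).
Series: H = H₁ · H₂ = (n₁·n₂)/(d₁·d₂).
Num: n₁·n₂ = 40*s - 192. Den: d₁·d₂ = s^3 + 10*s^2 + 34.38*s + 43.884.
H(s) = (40*s - 192)/(s^3 + 10*s^2 + 34.38*s + 43.884)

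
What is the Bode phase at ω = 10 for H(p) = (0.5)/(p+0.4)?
Substitute p = j*10: H(j10) = 0.00199681 - 0.0499201j.
∠H(j10) = atan2(Im, Re) = atan2(-0.0499201, 0.00199681) = -87.71°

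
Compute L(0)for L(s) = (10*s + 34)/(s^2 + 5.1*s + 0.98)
DC gain = L(0) = num(0)/den(0) = 34/0.98 = 34.69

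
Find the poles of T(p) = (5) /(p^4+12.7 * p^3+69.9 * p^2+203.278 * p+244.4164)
Set denominator = 0: p^4 + 12.7*p^3 + 69.9*p^2 + 203.278*p + 244.4164 = (p + 4.6)(p + 3.1)(p^2 + 5*p + 17.14) = 0 → Poles: -2.5 + 3.3j, -2.5 - 3.3j, -3.1, -4.6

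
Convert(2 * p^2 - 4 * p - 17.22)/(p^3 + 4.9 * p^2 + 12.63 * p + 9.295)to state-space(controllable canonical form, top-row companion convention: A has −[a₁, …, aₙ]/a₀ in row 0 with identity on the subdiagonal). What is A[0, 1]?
Reachable canonical form for den = p^3 + 4.9*p^2 + 12.63*p + 9.295: top row of A = -[a₁,a₂,...,aₙ]/a₀, ones on the subdiagonal, zeros elsewhere.
A = [[-4.9, -12.63, -9.295], [1, 0, 0], [0, 1, 0]].
A[0,1] = -12.63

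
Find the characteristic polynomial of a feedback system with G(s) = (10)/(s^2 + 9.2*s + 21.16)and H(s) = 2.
Characteristic poly = G_den * H_den + G_num * H_num = (s^2 + 9.2*s + 21.16) + (20) = s^2 + 9.2*s + 41.16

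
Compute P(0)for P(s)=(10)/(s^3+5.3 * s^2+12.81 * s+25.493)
DC gain = P(0) = num(0)/den(0) = 10/25.493 = 0.3923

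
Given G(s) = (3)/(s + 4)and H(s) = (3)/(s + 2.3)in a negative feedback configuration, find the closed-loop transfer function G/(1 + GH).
Closed-loop T = G/(1+GH).
Numerator: G_num * H_den = 3*s + 6.9.
Denominator: G_den * H_den + G_num * H_num = (s^2 + 6.3*s + 9.2) + (9) = s^2 + 6.3*s + 18.2.
T(s) = (3*s + 6.9)/(s^2 + 6.3*s + 18.2)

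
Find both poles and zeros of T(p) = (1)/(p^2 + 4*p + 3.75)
Set denominator = 0: p^2 + 4*p + 3.75 = (p + 2.5)(p + 1.5) = 0 → Poles: -1.5, -2.5
Numerator is a nonzero constant (1) → Zeros: none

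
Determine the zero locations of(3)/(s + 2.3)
Numerator is a nonzero constant (3) → Zeros: none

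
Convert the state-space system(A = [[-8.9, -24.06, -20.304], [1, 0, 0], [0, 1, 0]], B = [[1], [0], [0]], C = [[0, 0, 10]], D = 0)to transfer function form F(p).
F(p) = C(pI - A)⁻¹B + D.
Characteristic polynomial det(pI - A) = p^3 + 8.9*p^2 + 24.06*p + 20.304.
Numerator from C·adj(pI-A)·B + D·det(pI-A) = 10.
F(p) = (10)/(p^3 + 8.9*p^2 + 24.06*p + 20.304)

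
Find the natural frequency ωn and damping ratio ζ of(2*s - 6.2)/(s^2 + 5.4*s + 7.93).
Underdamped: complex pole -2.7 + 0.8j. ωn = |pole| = 2.816, ζ = -Re(pole)/ωn = 0.9588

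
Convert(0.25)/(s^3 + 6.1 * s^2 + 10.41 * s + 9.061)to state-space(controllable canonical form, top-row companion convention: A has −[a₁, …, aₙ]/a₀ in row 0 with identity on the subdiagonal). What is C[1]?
Reachable canonical form: C = numerator coefficients (right-aligned, zero-padded to length n).
num = 0.25, C = [[0, 0, 0.25]].
C[1] = 0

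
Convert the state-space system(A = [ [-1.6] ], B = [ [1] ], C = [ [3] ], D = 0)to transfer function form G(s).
G(s) = C(sI - A)⁻¹B + D.
Characteristic polynomial det(sI - A) = s + 1.6.
Numerator from C·adj(sI-A)·B + D·det(sI-A) = 3.
G(s) = (3)/(s + 1.6)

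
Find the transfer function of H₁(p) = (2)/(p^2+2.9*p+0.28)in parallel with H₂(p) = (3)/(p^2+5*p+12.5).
Parallel: H = H₁ + H₂ = (n₁·d₂ + n₂·d₁)/(d₁·d₂).
n₁·d₂ = 2*p^2 + 10*p + 25. n₂·d₁ = 3*p^2 + 8.7*p + 0.84. Sum = 5*p^2 + 18.7*p + 25.84. d₁·d₂ = p^4 + 7.9*p^3 + 27.28*p^2 + 37.65*p + 3.5.
H(p) = (5*p^2 + 18.7*p + 25.84)/(p^4 + 7.9*p^3 + 27.28*p^2 + 37.65*p + 3.5)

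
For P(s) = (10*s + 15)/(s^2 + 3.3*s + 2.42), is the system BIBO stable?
Denominator: s^2 + 3.3*s + 2.42 = (s + 1.1)(s + 2.2). Poles: -1.1, -2.2. All Re(p)<0: Yes (stable)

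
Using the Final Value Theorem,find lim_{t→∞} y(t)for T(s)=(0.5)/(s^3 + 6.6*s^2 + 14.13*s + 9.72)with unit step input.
FVT: lim_{t→∞} y(t) = lim_{s→0} s*Y(s) where Y(s) = T(s)/s.
= lim_{s→0} T(s) = T(0) = num(0)/den(0) = 0.5/9.72 = 0.05144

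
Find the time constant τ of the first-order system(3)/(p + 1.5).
First-order system: τ = -1/pole. Pole = -1.5. τ = -1/(-1.5) = 0.6667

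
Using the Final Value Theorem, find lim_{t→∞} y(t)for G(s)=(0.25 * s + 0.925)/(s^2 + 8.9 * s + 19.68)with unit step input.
FVT: lim_{t→∞} y(t) = lim_{s→0} s*Y(s) where Y(s) = G(s)/s.
= lim_{s→0} G(s) = G(0) = num(0)/den(0) = 0.925/19.68 = 0.047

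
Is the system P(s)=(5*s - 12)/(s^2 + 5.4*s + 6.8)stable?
Denominator: s^2 + 5.4*s + 6.8 = (s + 2)(s + 3.4). Poles: -2, -3.4. All Re(p)<0: Yes (stable)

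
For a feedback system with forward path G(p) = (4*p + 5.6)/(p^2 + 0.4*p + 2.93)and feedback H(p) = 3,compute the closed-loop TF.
Closed-loop T = G/(1+GH).
Numerator: G_num * H_den = 4*p + 5.6.
Denominator: G_den * H_den + G_num * H_num = (p^2 + 0.4*p + 2.93) + (12*p + 16.8) = p^2 + 12.4*p + 19.73.
T(p) = (4*p + 5.6)/(p^2 + 12.4*p + 19.73)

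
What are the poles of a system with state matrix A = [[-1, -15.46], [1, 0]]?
Eigenvalues solve det(λI - A) = 0.
Characteristic polynomial: λ^2 + λ + 15.46 = 0.
Roots: -0.5 + 3.9j, -0.5 - 3.9j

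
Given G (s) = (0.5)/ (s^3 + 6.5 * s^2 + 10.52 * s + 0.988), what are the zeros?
Numerator is a nonzero constant (0.5) → Zeros: none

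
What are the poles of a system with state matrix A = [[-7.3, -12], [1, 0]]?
Eigenvalues solve det(λI - A) = 0.
Characteristic polynomial: λ^2 + 7.3*λ + 12 = 0.
Factor: (λ + 4.8)(λ + 2.5) = 0.
Roots: -2.5, -4.8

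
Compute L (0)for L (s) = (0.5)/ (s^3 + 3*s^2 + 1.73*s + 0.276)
DC gain = L(0) = num(0)/den(0) = 0.5/0.276 = 1.812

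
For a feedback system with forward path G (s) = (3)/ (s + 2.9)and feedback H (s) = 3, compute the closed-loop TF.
Closed-loop T = G/(1+GH).
Numerator: G_num * H_den = 3.
Denominator: G_den * H_den + G_num * H_num = (s + 2.9) + (9) = s + 11.9.
T(s) = (3)/(s + 11.9)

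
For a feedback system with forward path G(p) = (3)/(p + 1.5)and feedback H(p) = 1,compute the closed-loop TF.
Closed-loop T = G/(1+GH).
Numerator: G_num * H_den = 3.
Denominator: G_den * H_den + G_num * H_num = (p + 1.5) + (3) = p + 4.5.
T(p) = (3)/(p + 4.5)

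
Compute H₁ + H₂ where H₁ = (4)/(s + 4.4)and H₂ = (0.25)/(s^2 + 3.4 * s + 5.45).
Parallel: H = H₁ + H₂ = (n₁·d₂ + n₂·d₁)/(d₁·d₂).
n₁·d₂ = 4*s^2 + 13.6*s + 21.8. n₂·d₁ = 0.25*s + 1.1. Sum = 4*s^2 + 13.85*s + 22.9. d₁·d₂ = s^3 + 7.8*s^2 + 20.41*s + 23.98.
H(s) = (4*s^2 + 13.85*s + 22.9)/(s^3 + 7.8*s^2 + 20.41*s + 23.98)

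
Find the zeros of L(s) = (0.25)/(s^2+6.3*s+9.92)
Numerator is a nonzero constant (0.25) → Zeros: none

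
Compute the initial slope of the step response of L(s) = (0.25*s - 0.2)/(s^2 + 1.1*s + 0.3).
IVT: y'(0⁺) = lim_{s→∞} s²·Y(s) = lim_{s→∞} s·L(s).
deg(num) = 1, deg(den) = 2, relative degree = 1, so s·L(s) → (leading num)/(leading den) = 0.25/1 = 0.25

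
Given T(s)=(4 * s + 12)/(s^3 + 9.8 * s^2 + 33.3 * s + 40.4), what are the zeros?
Set numerator = 0: 4*s + 12 = 0 → Zeros: -3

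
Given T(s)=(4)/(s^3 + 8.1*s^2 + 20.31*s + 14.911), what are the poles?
Set denominator = 0: s^3 + 8.1*s^2 + 20.31*s + 14.911 = (s + 3.1)(s + 3.7)(s + 1.3) = 0 → Poles: -1.3, -3.1, -3.7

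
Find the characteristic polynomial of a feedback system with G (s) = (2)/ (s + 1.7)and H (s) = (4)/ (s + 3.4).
Characteristic poly = G_den * H_den + G_num * H_num = (s^2 + 5.1*s + 5.78) + (8) = s^2 + 5.1*s + 13.78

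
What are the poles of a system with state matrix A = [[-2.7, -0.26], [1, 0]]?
Eigenvalues solve det(λI - A) = 0.
Characteristic polynomial: λ^2 + 2.7*λ + 0.26 = 0.
Factor: (λ + 0.1)(λ + 2.6) = 0.
Roots: -0.1, -2.6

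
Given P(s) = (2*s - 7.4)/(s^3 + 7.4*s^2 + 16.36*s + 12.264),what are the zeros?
Set numerator = 0: 2*s - 7.4 = 0 → Zeros: 3.7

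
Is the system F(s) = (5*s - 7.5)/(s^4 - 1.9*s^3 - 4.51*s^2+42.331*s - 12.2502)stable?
Denominator: s^4 - 1.9*s^3 - 4.51*s^2 + 42.331*s - 12.2502 = (s + 3.4)(s - 0.3)(s^2 - 5*s + 12.01). Poles: -3.4, 0.3, 2.5 + 2.4j, 2.5 - 2.4j. All Re(p)<0: No (unstable)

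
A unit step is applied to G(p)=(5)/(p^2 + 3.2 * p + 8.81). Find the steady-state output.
FVT: lim_{t→∞} y(t) = lim_{p→0} p*Y(p) where Y(p) = G(p)/p.
= lim_{p→0} G(p) = G(0) = num(0)/den(0) = 5/8.81 = 0.5675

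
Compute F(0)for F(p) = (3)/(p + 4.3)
DC gain = F(0) = num(0)/den(0) = 3/4.3 = 0.6977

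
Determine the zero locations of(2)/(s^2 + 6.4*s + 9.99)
Numerator is a nonzero constant (2) → Zeros: none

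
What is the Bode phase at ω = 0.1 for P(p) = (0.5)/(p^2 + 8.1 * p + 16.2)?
Substitute p = j*0.1: P(j0.1) = 0.0308062 - 0.00154126j.
∠P(j0.1) = atan2(Im, Re) = atan2(-0.00154126, 0.0308062) = -2.86°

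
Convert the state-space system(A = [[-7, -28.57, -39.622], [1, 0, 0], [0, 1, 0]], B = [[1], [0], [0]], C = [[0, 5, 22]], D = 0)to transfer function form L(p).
L(p) = C(pI - A)⁻¹B + D.
Characteristic polynomial det(pI - A) = p^3 + 7*p^2 + 28.57*p + 39.622.
Numerator from C·adj(pI-A)·B + D·det(pI-A) = 5*p + 22.
L(p) = (5*p + 22)/(p^3 + 7*p^2 + 28.57*p + 39.622)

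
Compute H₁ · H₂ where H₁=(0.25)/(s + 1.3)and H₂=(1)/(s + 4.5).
Series: H = H₁ · H₂ = (n₁·n₂)/(d₁·d₂).
Num: n₁·n₂ = 0.25. Den: d₁·d₂ = s^2 + 5.8*s + 5.85.
H(s) = (0.25)/(s^2 + 5.8*s + 5.85)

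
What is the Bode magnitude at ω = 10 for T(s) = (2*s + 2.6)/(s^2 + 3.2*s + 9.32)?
Substitute s = j*10: T(j10) = 0.0437156 - 0.205129j.
|T(j10)| = sqrt(Re² + Im²) = 0.2097.
20*log₁₀(0.2097) = -13.57 dB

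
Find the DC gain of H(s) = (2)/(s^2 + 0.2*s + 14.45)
DC gain = H(0) = num(0)/den(0) = 2/14.45 = 0.1384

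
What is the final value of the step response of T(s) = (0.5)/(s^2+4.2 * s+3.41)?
FVT: lim_{t→∞} y(t) = lim_{s→0} s*Y(s) where Y(s) = T(s)/s.
= lim_{s→0} T(s) = T(0) = num(0)/den(0) = 0.5/3.41 = 0.1466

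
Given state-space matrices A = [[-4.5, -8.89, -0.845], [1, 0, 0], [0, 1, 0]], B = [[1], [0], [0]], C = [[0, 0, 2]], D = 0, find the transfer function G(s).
G(s) = C(sI - A)⁻¹B + D.
Characteristic polynomial det(sI - A) = s^3 + 4.5*s^2 + 8.89*s + 0.845.
Numerator from C·adj(sI-A)·B + D·det(sI-A) = 2.
G(s) = (2)/(s^3 + 4.5*s^2 + 8.89*s + 0.845)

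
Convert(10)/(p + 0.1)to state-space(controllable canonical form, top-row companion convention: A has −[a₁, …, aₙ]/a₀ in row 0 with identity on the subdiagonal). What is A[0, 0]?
Reachable canonical form for den = p + 0.1: top row of A = -[a₁,a₂,...,aₙ]/a₀, ones on the subdiagonal, zeros elsewhere.
A = [[-0.1]].
A[0,0] = -0.1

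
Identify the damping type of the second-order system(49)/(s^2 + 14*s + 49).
Standard form: ωn²/(s²+2ζωn·s+ωn²) gives ωn=7, ζ=1.
Critically damped (ζ = 1)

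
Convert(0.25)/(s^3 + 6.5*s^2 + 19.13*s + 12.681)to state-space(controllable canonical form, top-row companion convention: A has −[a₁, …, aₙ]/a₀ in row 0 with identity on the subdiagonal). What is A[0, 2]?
Reachable canonical form for den = s^3 + 6.5*s^2 + 19.13*s + 12.681: top row of A = -[a₁,a₂,...,aₙ]/a₀, ones on the subdiagonal, zeros elsewhere.
A = [[-6.5, -19.13, -12.681], [1, 0, 0], [0, 1, 0]].
A[0,2] = -12.681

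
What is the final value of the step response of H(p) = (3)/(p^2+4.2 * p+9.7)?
FVT: lim_{t→∞} y(t) = lim_{p→0} p*Y(p) where Y(p) = H(p)/p.
= lim_{p→0} H(p) = H(0) = num(0)/den(0) = 3/9.7 = 0.3093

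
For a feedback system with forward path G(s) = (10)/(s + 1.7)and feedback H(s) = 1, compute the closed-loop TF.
Closed-loop T = G/(1+GH).
Numerator: G_num * H_den = 10.
Denominator: G_den * H_den + G_num * H_num = (s + 1.7) + (10) = s + 11.7.
T(s) = (10)/(s + 11.7)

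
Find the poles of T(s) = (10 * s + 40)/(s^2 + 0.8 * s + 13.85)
Set denominator = 0: s^2 + 0.8*s + 13.85 = 0 → Poles: -0.4 + 3.7j, -0.4 - 3.7j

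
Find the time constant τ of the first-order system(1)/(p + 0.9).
First-order system: τ = -1/pole. Pole = -0.9. τ = -1/(-0.9) = 1.111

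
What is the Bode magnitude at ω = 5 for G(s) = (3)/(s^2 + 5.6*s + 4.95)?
Substitute s = j*5: G(j5) = -0.0507166 - 0.0708262j.
|G(j5)| = sqrt(Re² + Im²) = 0.08711.
20*log₁₀(0.08711) = -21.20 dB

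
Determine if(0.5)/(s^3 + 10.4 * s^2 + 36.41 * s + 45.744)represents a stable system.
Denominator: s^3 + 10.4*s^2 + 36.41*s + 45.744 = (s + 4.8)(s^2 + 5.6*s + 9.53). Poles: -2.8 + 1.3j, -2.8 - 1.3j, -4.8. All Re(p)<0: Yes (stable)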